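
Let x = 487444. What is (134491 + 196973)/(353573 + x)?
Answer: 110488/280339 ≈ 0.39412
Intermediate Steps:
(134491 + 196973)/(353573 + x) = (134491 + 196973)/(353573 + 487444) = 331464/841017 = 331464*(1/841017) = 110488/280339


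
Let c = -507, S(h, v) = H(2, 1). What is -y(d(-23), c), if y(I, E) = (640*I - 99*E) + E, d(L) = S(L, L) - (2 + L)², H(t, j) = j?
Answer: 231914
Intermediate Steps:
S(h, v) = 1
d(L) = 1 - (2 + L)²
y(I, E) = -98*E + 640*I (y(I, E) = (-99*E + 640*I) + E = -98*E + 640*I)
-y(d(-23), c) = -(-98*(-507) + 640*(1 - (2 - 23)²)) = -(49686 + 640*(1 - 1*(-21)²)) = -(49686 + 640*(1 - 1*441)) = -(49686 + 640*(1 - 441)) = -(49686 + 640*(-440)) = -(49686 - 281600) = -1*(-231914) = 231914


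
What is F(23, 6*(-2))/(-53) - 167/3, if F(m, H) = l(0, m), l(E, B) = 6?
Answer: -8869/159 ≈ -55.780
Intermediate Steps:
F(m, H) = 6
F(23, 6*(-2))/(-53) - 167/3 = 6/(-53) - 167/3 = 6*(-1/53) - 167*1/3 = -6/53 - 167/3 = -8869/159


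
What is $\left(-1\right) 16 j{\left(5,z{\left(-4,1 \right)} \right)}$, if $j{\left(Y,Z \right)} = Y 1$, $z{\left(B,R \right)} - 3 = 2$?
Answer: $-80$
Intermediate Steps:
$z{\left(B,R \right)} = 5$ ($z{\left(B,R \right)} = 3 + 2 = 5$)
$j{\left(Y,Z \right)} = Y$
$\left(-1\right) 16 j{\left(5,z{\left(-4,1 \right)} \right)} = \left(-1\right) 16 \cdot 5 = \left(-16\right) 5 = -80$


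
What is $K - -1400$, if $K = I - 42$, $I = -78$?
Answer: $1280$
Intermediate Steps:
$K = -120$ ($K = -78 - 42 = -120$)
$K - -1400 = -120 - -1400 = -120 + 1400 = 1280$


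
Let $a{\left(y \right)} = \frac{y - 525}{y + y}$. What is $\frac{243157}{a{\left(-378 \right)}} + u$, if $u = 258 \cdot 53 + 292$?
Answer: $\frac{9354190}{43} \approx 2.1754 \cdot 10^{5}$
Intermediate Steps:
$u = 13966$ ($u = 13674 + 292 = 13966$)
$a{\left(y \right)} = \frac{-525 + y}{2 y}$
$\frac{243157}{a{\left(-378 \right)}} + u = \frac{243157}{\frac{1}{2} \frac{1}{-378} \left(-525 - 378\right)} + 13966 = \frac{243157}{\frac{1}{2} \left(- \frac{1}{378}\right) \left(-903\right)} + 13966 = \frac{243157}{\frac{43}{36}} + 13966 = 243157 \cdot \frac{36}{43} + 13966 = \frac{8753652}{43} + 13966 = \frac{9354190}{43}$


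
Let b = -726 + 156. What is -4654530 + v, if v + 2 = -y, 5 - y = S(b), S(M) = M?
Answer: -4655107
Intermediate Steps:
b = -570
y = 575 (y = 5 - 1*(-570) = 5 + 570 = 575)
v = -577 (v = -2 - 1*575 = -2 - 575 = -577)
-4654530 + v = -4654530 - 577 = -4655107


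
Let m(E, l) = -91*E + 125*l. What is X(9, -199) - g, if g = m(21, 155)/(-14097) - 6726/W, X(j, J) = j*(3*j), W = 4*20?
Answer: 5003503/15240 ≈ 328.31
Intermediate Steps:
W = 80
X(j, J) = 3*j²
g = -1300183/15240 (g = (-91*21 + 125*155)/(-14097) - 6726/80 = (-1911 + 19375)*(-1/14097) - 6726*1/80 = 17464*(-1/14097) - 3363/40 = -472/381 - 3363/40 = -1300183/15240 ≈ -85.314)
X(9, -199) - g = 3*9² - 1*(-1300183/15240) = 3*81 + 1300183/15240 = 243 + 1300183/15240 = 5003503/15240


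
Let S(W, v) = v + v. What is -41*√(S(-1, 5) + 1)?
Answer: -41*√11 ≈ -135.98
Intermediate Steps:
S(W, v) = 2*v
-41*√(S(-1, 5) + 1) = -41*√(2*5 + 1) = -41*√(10 + 1) = -41*√11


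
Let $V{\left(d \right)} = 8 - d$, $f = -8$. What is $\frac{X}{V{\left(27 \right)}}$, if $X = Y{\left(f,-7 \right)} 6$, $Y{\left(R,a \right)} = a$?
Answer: $\frac{42}{19} \approx 2.2105$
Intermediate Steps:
$X = -42$ ($X = \left(-7\right) 6 = -42$)
$\frac{X}{V{\left(27 \right)}} = - \frac{42}{8 - 27} = - \frac{42}{-19} = \left(-42\right) \left(- \frac{1}{19}\right) = \frac{42}{19}$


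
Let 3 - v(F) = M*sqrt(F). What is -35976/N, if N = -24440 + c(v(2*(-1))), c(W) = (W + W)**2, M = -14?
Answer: 8994*I/(84*sqrt(2) + 6493*I) ≈ 1.3847 + 0.025334*I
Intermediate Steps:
v(F) = 3 + 14*sqrt(F) (v(F) = 3 - (-14)*sqrt(F) = 3 + 14*sqrt(F))
c(W) = 4*W**2 (c(W) = (2*W)**2 = 4*W**2)
N = -24440 + 4*(3 + 14*I*sqrt(2))**2 (N = -24440 + 4*(3 + 14*sqrt(2*(-1)))**2 = -24440 + 4*(3 + 14*sqrt(-2))**2 = -24440 + 4*(3 + 14*(I*sqrt(2)))**2 = -24440 + 4*(3 + 14*I*sqrt(2))**2 ≈ -25972.0 + 475.18*I)
-35976/N = -35976/(-25972 + 336*I*sqrt(2))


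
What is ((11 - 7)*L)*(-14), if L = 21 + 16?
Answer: -2072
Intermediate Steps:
L = 37
((11 - 7)*L)*(-14) = ((11 - 7)*37)*(-14) = (4*37)*(-14) = 148*(-14) = -2072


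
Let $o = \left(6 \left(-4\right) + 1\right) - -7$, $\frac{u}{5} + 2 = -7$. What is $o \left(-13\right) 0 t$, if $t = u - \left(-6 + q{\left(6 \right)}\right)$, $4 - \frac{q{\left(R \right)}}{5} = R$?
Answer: $0$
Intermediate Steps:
$u = -45$ ($u = -10 + 5 \left(-7\right) = -10 - 35 = -45$)
$q{\left(R \right)} = 20 - 5 R$
$o = -16$ ($o = \left(-24 + 1\right) + 7 = -23 + 7 = -16$)
$t = -29$ ($t = -45 + \left(6 - \left(20 - 30\right)\right) = -45 + \left(6 - -10\right) = -45 + \left(6 + 10\right) = -45 + 16 = -29$)
$o \left(-13\right) 0 t = \left(-16\right) \left(-13\right) 0 \left(-29\right) = 208 \cdot 0 \left(-29\right) = 0 \left(-29\right) = 0$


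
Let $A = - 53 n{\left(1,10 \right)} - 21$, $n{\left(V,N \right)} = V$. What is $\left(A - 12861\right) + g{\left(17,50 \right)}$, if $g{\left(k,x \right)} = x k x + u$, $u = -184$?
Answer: $29381$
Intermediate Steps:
$g{\left(k,x \right)} = -184 + k x^{2}$ ($g{\left(k,x \right)} = x k x - 184 = k x x - 184 = k x^{2} - 184 = -184 + k x^{2}$)
$A = -74$ ($A = \left(-53\right) 1 - 21 = -53 - 21 = -74$)
$\left(A - 12861\right) + g{\left(17,50 \right)} = \left(-74 - 12861\right) - \left(184 - 17 \cdot 50^{2}\right) = -12935 + \left(-184 + 17 \cdot 2500\right) = -12935 + \left(-184 + 42500\right) = -12935 + 42316 = 29381$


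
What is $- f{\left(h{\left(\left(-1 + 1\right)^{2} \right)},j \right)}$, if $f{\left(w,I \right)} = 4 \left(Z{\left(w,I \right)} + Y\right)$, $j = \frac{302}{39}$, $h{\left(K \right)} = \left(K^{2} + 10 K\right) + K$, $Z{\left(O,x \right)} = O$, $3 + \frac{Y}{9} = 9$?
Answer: $-216$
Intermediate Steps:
$Y = 54$ ($Y = -27 + 9 \cdot 9 = -27 + 81 = 54$)
$h{\left(K \right)} = K^{2} + 11 K$
$j = \frac{302}{39}$ ($j = 302 \cdot \frac{1}{39} = \frac{302}{39} \approx 7.7436$)
$f{\left(w,I \right)} = 216 + 4 w$ ($f{\left(w,I \right)} = 4 \left(w + 54\right) = 4 \left(54 + w\right) = 216 + 4 w$)
$- f{\left(h{\left(\left(-1 + 1\right)^{2} \right)},j \right)} = - (216 + 4 \left(-1 + 1\right)^{2} \left(11 + \left(-1 + 1\right)^{2}\right)) = - (216 + 4 \cdot 0^{2} \left(11 + 0^{2}\right)) = - (216 + 4 \cdot 0 \left(11 + 0\right)) = - (216 + 4 \cdot 0 \cdot 11) = - (216 + 4 \cdot 0) = - (216 + 0) = \left(-1\right) 216 = -216$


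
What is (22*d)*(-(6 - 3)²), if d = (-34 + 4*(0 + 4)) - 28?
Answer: 9108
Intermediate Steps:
d = -46 (d = (-34 + 4*4) - 28 = (-34 + 16) - 28 = -18 - 28 = -46)
(22*d)*(-(6 - 3)²) = (22*(-46))*(-(6 - 3)²) = -(-1012)*3² = -(-1012)*9 = -1012*(-9) = 9108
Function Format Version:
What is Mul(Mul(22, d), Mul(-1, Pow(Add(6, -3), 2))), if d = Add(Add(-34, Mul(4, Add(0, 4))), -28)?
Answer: 9108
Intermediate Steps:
d = -46 (d = Add(Add(-34, Mul(4, 4)), -28) = Add(Add(-34, 16), -28) = Add(-18, -28) = -46)
Mul(Mul(22, d), Mul(-1, Pow(Add(6, -3), 2))) = Mul(Mul(22, -46), Mul(-1, Pow(Add(6, -3), 2))) = Mul(-1012, Mul(-1, Pow(3, 2))) = Mul(-1012, Mul(-1, 9)) = Mul(-1012, -9) = 9108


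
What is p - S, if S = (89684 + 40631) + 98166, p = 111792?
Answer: -116689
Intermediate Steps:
S = 228481 (S = 130315 + 98166 = 228481)
p - S = 111792 - 1*228481 = 111792 - 228481 = -116689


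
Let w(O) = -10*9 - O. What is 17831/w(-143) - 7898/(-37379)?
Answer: 666923543/1981087 ≈ 336.65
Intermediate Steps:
w(O) = -90 - O
17831/w(-143) - 7898/(-37379) = 17831/(-90 - 1*(-143)) - 7898/(-37379) = 17831/(-90 + 143) - 7898*(-1/37379) = 17831/53 + 7898/37379 = 666923543/1981087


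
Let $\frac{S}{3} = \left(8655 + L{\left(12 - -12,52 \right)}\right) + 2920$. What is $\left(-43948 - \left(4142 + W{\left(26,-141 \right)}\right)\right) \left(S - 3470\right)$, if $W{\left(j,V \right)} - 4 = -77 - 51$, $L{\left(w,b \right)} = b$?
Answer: $-1506660026$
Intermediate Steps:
$W{\left(j,V \right)} = -124$ ($W{\left(j,V \right)} = 4 - 128 = -124$)
$S = 34881$ ($S = 3 \left(\left(8655 + 52\right) + 2920\right) = 3 \left(8707 + 2920\right) = 3 \cdot 11627 = 34881$)
$\left(-43948 - \left(4142 + W{\left(26,-141 \right)}\right)\right) \left(S - 3470\right) = \left(-43948 - 4018\right) \left(34881 - 3470\right) = \left(-43948 + \left(-4142 + 124\right)\right) 31411 = \left(-43948 - 4018\right) 31411 = \left(-47966\right) 31411 = -1506660026$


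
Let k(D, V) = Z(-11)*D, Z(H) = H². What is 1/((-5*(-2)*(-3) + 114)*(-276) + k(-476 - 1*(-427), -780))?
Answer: -1/29113 ≈ -3.4349e-5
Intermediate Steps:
k(D, V) = 121*D (k(D, V) = (-11)²*D = 121*D)
1/((-5*(-2)*(-3) + 114)*(-276) + k(-476 - 1*(-427), -780)) = 1/((-5*(-2)*(-3) + 114)*(-276) + 121*(-476 - 1*(-427))) = 1/((10*(-3) + 114)*(-276) + 121*(-476 + 427)) = 1/((-30 + 114)*(-276) + 121*(-49)) = 1/(84*(-276) - 5929) = 1/(-23184 - 5929) = 1/(-29113) = -1/29113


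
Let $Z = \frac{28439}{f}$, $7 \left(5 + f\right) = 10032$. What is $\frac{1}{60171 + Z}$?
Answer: $\frac{9997}{601728560} \approx 1.6614 \cdot 10^{-5}$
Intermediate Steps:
$f = \frac{9997}{7}$ ($f = -5 + \frac{1}{7} \cdot 10032 = -5 + \frac{10032}{7} = \frac{9997}{7} \approx 1428.1$)
$Z = \frac{199073}{9997}$ ($Z = \frac{28439}{\frac{9997}{7}} = 28439 \cdot \frac{7}{9997} = \frac{199073}{9997} \approx 19.913$)
$\frac{1}{60171 + Z} = \frac{1}{60171 + \frac{199073}{9997}} = \frac{1}{\frac{601728560}{9997}} = \frac{9997}{601728560}$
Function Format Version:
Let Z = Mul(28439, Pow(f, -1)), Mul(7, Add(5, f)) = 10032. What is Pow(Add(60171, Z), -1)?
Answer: Rational(9997, 601728560) ≈ 1.6614e-5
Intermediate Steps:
f = Rational(9997, 7) (f = Add(-5, Mul(Rational(1, 7), 10032)) = Add(-5, Rational(10032, 7)) = Rational(9997, 7) ≈ 1428.1)
Z = Rational(199073, 9997) (Z = Mul(28439, Pow(Rational(9997, 7), -1)) = Mul(28439, Rational(7, 9997)) = Rational(199073, 9997) ≈ 19.913)
Pow(Add(60171, Z), -1) = Pow(Add(60171, Rational(199073, 9997)), -1) = Pow(Rational(601728560, 9997), -1) = Rational(9997, 601728560)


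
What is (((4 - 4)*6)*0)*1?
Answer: 0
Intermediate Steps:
(((4 - 4)*6)*0)*1 = ((0*6)*0)*1 = (0*0)*1 = 0*1 = 0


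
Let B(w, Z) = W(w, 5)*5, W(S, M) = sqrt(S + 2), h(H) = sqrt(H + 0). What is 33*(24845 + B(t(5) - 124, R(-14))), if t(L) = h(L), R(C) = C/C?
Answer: 819885 + 165*sqrt(-122 + sqrt(5)) ≈ 8.1989e+5 + 1805.7*I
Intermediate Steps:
R(C) = 1
h(H) = sqrt(H)
t(L) = sqrt(L)
W(S, M) = sqrt(2 + S)
B(w, Z) = 5*sqrt(2 + w) (B(w, Z) = sqrt(2 + w)*5 = 5*sqrt(2 + w))
33*(24845 + B(t(5) - 124, R(-14))) = 33*(24845 + 5*sqrt(2 + (sqrt(5) - 124))) = 33*(24845 + 5*sqrt(2 + (-124 + sqrt(5)))) = 33*(24845 + 5*sqrt(-122 + sqrt(5))) = 819885 + 165*sqrt(-122 + sqrt(5))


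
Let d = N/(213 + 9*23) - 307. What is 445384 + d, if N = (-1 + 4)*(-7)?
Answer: 8901539/20 ≈ 4.4508e+5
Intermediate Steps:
N = -21 (N = 3*(-7) = -21)
d = -6141/20 (d = -21/(213 + 9*23) - 307 = -21/(213 + 207) - 307 = -21/420 - 307 = -21*1/420 - 307 = -1/20 - 307 = -6141/20 ≈ -307.05)
445384 + d = 445384 - 6141/20 = 8901539/20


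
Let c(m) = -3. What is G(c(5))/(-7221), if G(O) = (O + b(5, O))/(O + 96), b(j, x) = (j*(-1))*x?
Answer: -4/223851 ≈ -1.7869e-5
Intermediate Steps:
b(j, x) = -j*x (b(j, x) = (-j)*x = -j*x)
G(O) = -4*O/(96 + O) (G(O) = (O - 1*5*O)/(O + 96) = (O - 5*O)/(96 + O) = (-4*O)/(96 + O) = -4*O/(96 + O))
G(c(5))/(-7221) = -4*(-3)/(96 - 3)/(-7221) = -4*(-3)/93*(-1/7221) = -4*(-3)*1/93*(-1/7221) = (4/31)*(-1/7221) = -4/223851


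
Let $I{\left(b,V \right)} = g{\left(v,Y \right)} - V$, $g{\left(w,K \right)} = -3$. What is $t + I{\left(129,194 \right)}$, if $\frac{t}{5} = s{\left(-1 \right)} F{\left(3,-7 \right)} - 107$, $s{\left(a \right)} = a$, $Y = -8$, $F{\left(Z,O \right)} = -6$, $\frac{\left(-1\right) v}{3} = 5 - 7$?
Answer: $-702$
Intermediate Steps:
$v = 6$ ($v = - 3 \left(5 - 7\right) = \left(-3\right) \left(-2\right) = 6$)
$I{\left(b,V \right)} = -3 - V$
$t = -505$ ($t = 5 \left(\left(-1\right) \left(-6\right) - 107\right) = 5 \left(6 - 107\right) = 5 \left(-101\right) = -505$)
$t + I{\left(129,194 \right)} = -505 - 197 = -702$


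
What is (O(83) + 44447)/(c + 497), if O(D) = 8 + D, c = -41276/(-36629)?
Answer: 543794134/6081963 ≈ 89.411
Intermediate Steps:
c = 41276/36629 (c = -41276*(-1/36629) = 41276/36629 ≈ 1.1269)
(O(83) + 44447)/(c + 497) = ((8 + 83) + 44447)/(41276/36629 + 497) = (91 + 44447)/(18245889/36629) = 44538*(36629/18245889) = 543794134/6081963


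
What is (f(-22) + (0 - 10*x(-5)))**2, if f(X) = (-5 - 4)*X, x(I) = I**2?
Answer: 2704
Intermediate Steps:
f(X) = -9*X
(f(-22) + (0 - 10*x(-5)))**2 = (-9*(-22) + (0 - 10*(-5)**2))**2 = (198 + (0 - 10*25))**2 = (198 + (0 - 250))**2 = (198 - 250)**2 = (-52)**2 = 2704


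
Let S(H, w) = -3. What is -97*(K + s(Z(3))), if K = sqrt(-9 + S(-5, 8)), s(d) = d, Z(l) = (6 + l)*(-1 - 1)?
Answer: 1746 - 194*I*sqrt(3) ≈ 1746.0 - 336.02*I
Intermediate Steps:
Z(l) = -12 - 2*l (Z(l) = (6 + l)*(-2) = -12 - 2*l)
K = 2*I*sqrt(3) (K = sqrt(-9 - 3) = sqrt(-12) = 2*I*sqrt(3) ≈ 3.4641*I)
-97*(K + s(Z(3))) = -97*(2*I*sqrt(3) + (-12 - 2*3)) = -97*(2*I*sqrt(3) + (-12 - 6)) = -97*(2*I*sqrt(3) - 18) = -97*(-18 + 2*I*sqrt(3)) = 1746 - 194*I*sqrt(3)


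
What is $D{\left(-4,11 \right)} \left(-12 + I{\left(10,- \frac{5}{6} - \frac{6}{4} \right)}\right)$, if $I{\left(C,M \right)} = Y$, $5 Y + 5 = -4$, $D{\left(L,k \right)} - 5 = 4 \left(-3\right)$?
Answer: $\frac{483}{5} \approx 96.6$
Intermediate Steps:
$D{\left(L,k \right)} = -7$ ($D{\left(L,k \right)} = 5 + 4 \left(-3\right) = 5 - 12 = -7$)
$Y = - \frac{9}{5}$ ($Y = -1 + \frac{1}{5} \left(-4\right) = -1 - \frac{4}{5} = - \frac{9}{5} \approx -1.8$)
$I{\left(C,M \right)} = - \frac{9}{5}$
$D{\left(-4,11 \right)} \left(-12 + I{\left(10,- \frac{5}{6} - \frac{6}{4} \right)}\right) = - 7 \left(-12 - \frac{9}{5}\right) = \left(-7\right) \left(- \frac{69}{5}\right) = \frac{483}{5}$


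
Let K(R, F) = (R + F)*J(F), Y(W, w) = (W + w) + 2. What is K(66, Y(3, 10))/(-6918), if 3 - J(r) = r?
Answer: 162/1153 ≈ 0.14050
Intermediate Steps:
Y(W, w) = 2 + W + w
J(r) = 3 - r
K(R, F) = (3 - F)*(F + R) (K(R, F) = (R + F)*(3 - F) = (F + R)*(3 - F) = (3 - F)*(F + R))
K(66, Y(3, 10))/(-6918) = -(-3 + (2 + 3 + 10))*((2 + 3 + 10) + 66)/(-6918) = -(-3 + 15)*(15 + 66)*(-1/6918) = -1*12*81*(-1/6918) = -972*(-1/6918) = 162/1153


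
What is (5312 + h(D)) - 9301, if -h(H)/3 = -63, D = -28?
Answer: -3800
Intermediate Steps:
h(H) = 189 (h(H) = -3*(-63) = 189)
(5312 + h(D)) - 9301 = (5312 + 189) - 9301 = 5501 - 9301 = -3800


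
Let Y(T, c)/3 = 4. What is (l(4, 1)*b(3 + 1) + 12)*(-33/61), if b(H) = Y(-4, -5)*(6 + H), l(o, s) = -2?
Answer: 7524/61 ≈ 123.34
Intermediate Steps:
Y(T, c) = 12 (Y(T, c) = 3*4 = 12)
b(H) = 72 + 12*H (b(H) = 12*(6 + H) = 72 + 12*H)
(l(4, 1)*b(3 + 1) + 12)*(-33/61) = (-2*(72 + 12*(3 + 1)) + 12)*(-33/61) = (-2*(72 + 12*4) + 12)*(-33*1/61) = (-2*(72 + 48) + 12)*(-33/61) = (-2*120 + 12)*(-33/61) = (-240 + 12)*(-33/61) = -228*(-33/61) = 7524/61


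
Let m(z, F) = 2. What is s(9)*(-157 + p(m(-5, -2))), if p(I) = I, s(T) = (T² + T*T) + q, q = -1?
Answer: -24955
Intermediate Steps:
s(T) = -1 + 2*T² (s(T) = (T² + T*T) - 1 = (T² + T²) - 1 = 2*T² - 1 = -1 + 2*T²)
s(9)*(-157 + p(m(-5, -2))) = (-1 + 2*9²)*(-157 + 2) = (-1 + 2*81)*(-155) = (-1 + 162)*(-155) = 161*(-155) = -24955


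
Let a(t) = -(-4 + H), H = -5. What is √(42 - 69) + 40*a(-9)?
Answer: 360 + 3*I*√3 ≈ 360.0 + 5.1962*I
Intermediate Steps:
a(t) = 9 (a(t) = -(-4 - 5) = -1*(-9) = 9)
√(42 - 69) + 40*a(-9) = √(42 - 69) + 40*9 = √(-27) + 360 = 3*I*√3 + 360 = 360 + 3*I*√3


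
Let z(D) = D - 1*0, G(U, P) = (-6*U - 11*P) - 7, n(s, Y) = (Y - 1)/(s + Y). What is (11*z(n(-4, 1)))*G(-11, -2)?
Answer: 0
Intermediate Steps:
n(s, Y) = (-1 + Y)/(Y + s)
G(U, P) = -7 - 11*P - 6*U (G(U, P) = (-11*P - 6*U) - 7 = -7 - 11*P - 6*U)
z(D) = D (z(D) = D + 0 = D)
(11*z(n(-4, 1)))*G(-11, -2) = (11*((-1 + 1)/(1 - 4)))*(-7 - 11*(-2) - 6*(-11)) = (11*(0/(-3)))*(-7 + 22 + 66) = (11*(-1/3*0))*81 = (11*0)*81 = 0*81 = 0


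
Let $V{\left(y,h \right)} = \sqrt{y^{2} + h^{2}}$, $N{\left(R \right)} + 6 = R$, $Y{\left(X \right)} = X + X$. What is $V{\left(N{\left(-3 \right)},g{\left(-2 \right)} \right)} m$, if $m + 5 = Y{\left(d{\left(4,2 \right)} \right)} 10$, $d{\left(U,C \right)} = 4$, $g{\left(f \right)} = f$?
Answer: $75 \sqrt{85} \approx 691.47$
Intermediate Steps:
$Y{\left(X \right)} = 2 X$
$N{\left(R \right)} = -6 + R$
$V{\left(y,h \right)} = \sqrt{h^{2} + y^{2}}$
$m = 75$ ($m = -5 + 2 \cdot 4 \cdot 10 = -5 + 8 \cdot 10 = -5 + 80 = 75$)
$V{\left(N{\left(-3 \right)},g{\left(-2 \right)} \right)} m = \sqrt{\left(-2\right)^{2} + \left(-6 - 3\right)^{2}} \cdot 75 = \sqrt{4 + \left(-9\right)^{2}} \cdot 75 = \sqrt{4 + 81} \cdot 75 = \sqrt{85} \cdot 75 = 75 \sqrt{85}$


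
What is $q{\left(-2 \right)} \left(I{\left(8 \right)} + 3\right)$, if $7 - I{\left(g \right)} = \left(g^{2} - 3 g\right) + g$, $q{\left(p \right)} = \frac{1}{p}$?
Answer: $19$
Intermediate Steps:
$I{\left(g \right)} = 7 - g^{2} + 2 g$ ($I{\left(g \right)} = 7 - \left(\left(g^{2} - 3 g\right) + g\right) = 7 - \left(g^{2} - 2 g\right) = 7 - g^{2} + 2 g$)
$q{\left(-2 \right)} \left(I{\left(8 \right)} + 3\right) = \frac{\left(7 - 8^{2} + 2 \cdot 8\right) + 3}{-2} = - \frac{\left(7 - 64 + 16\right) + 3}{2} = - \frac{-41 + 3}{2} = \left(- \frac{1}{2}\right) \left(-38\right) = 19$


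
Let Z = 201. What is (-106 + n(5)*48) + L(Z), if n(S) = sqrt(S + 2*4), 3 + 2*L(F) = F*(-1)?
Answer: -208 + 48*sqrt(13) ≈ -34.934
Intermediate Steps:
L(F) = -3/2 - F/2 (L(F) = -3/2 + (F*(-1))/2 = -3/2 + (-F)/2 = -3/2 - F/2)
n(S) = sqrt(8 + S) (n(S) = sqrt(S + 8) = sqrt(8 + S))
(-106 + n(5)*48) + L(Z) = (-106 + sqrt(8 + 5)*48) + (-3/2 - 1/2*201) = (-106 + sqrt(13)*48) + (-3/2 - 201/2) = (-106 + 48*sqrt(13)) - 102 = -208 + 48*sqrt(13)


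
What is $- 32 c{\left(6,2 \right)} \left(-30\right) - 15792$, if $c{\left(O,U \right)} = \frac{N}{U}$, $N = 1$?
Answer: $-15312$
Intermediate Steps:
$c{\left(O,U \right)} = \frac{1}{U}$ ($c{\left(O,U \right)} = 1 \frac{1}{U} = \frac{1}{U}$)
$- 32 c{\left(6,2 \right)} \left(-30\right) - 15792 = - \frac{32}{2} \left(-30\right) - 15792 = \left(-32\right) \frac{1}{2} \left(-30\right) - 15792 = \left(-16\right) \left(-30\right) - 15792 = 480 - 15792 = -15312$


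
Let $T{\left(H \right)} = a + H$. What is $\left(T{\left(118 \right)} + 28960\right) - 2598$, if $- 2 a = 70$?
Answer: $26445$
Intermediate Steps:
$a = -35$ ($a = \left(- \frac{1}{2}\right) 70 = -35$)
$T{\left(H \right)} = -35 + H$
$\left(T{\left(118 \right)} + 28960\right) - 2598 = \left(\left(-35 + 118\right) + 28960\right) - 2598 = \left(83 + 28960\right) - 2598 = 29043 - 2598 = 26445$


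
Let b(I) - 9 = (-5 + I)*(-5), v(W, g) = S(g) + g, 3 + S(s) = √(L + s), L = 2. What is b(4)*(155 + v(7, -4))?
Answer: 2072 + 14*I*√2 ≈ 2072.0 + 19.799*I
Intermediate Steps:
S(s) = -3 + √(2 + s)
v(W, g) = -3 + g + √(2 + g) (v(W, g) = (-3 + √(2 + g)) + g = -3 + g + √(2 + g))
b(I) = 34 - 5*I (b(I) = 9 + (-5 + I)*(-5) = 9 + (25 - 5*I) = 34 - 5*I)
b(4)*(155 + v(7, -4)) = (34 - 5*4)*(155 + (-3 - 4 + √(2 - 4))) = (34 - 20)*(155 + (-3 - 4 + √(-2))) = 14*(155 + (-3 - 4 + I*√2)) = 14*(155 + (-7 + I*√2)) = 14*(148 + I*√2) = 2072 + 14*I*√2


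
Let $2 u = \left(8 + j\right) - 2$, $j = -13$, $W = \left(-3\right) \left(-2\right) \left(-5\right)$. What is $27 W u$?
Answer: $2835$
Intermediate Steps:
$W = -30$ ($W = 6 \left(-5\right) = -30$)
$u = - \frac{7}{2}$ ($u = \frac{\left(8 - 13\right) - 2}{2} = \frac{-5 - 2}{2} = \frac{1}{2} \left(-7\right) = - \frac{7}{2} \approx -3.5$)
$27 W u = 27 \left(-30\right) \left(- \frac{7}{2}\right) = \left(-810\right) \left(- \frac{7}{2}\right) = 2835$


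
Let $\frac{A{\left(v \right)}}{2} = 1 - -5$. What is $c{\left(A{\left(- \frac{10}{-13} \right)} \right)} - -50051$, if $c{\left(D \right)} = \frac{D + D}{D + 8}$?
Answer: $\frac{250261}{5} \approx 50052.0$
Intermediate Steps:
$A{\left(v \right)} = 12$ ($A{\left(v \right)} = 2 \left(1 - -5\right) = 2 \left(1 + 5\right) = 2 \cdot 6 = 12$)
$c{\left(D \right)} = \frac{2 D}{8 + D}$
$c{\left(A{\left(- \frac{10}{-13} \right)} \right)} - -50051 = 2 \cdot 12 \frac{1}{8 + 12} - -50051 = 2 \cdot 12 \cdot \frac{1}{20} + 50051 = \frac{6}{5} + 50051 = \frac{250261}{5}$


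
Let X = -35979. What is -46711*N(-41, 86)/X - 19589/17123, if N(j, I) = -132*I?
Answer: -3026800933029/205356139 ≈ -14739.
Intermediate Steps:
-46711*N(-41, 86)/X - 19589/17123 = -46711/((-35979/((-132*86)))) - 19589/17123 = -46711/((-35979/(-11352))) - 19589*1/17123 = -46711/((-35979*(-1/11352))) - 19589/17123 = -46711/11993/3784 - 19589/17123 = -46711*3784/11993 - 19589/17123 = -176754424/11993 - 19589/17123 = -3026800933029/205356139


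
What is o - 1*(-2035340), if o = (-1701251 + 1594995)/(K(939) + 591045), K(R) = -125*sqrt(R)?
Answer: 23699464311334116/11643984005 - 265640*sqrt(939)/6986390403 ≈ 2.0353e+6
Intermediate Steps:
o = -106256/(591045 - 125*sqrt(939)) (o = (-1701251 + 1594995)/(-125*sqrt(939) + 591045) = -106256/(591045 - 125*sqrt(939)) ≈ -0.18095)
o - 1*(-2035340) = (-2093402584/11643984005 - 265640*sqrt(939)/6986390403) - 1*(-2035340) = (-2093402584/11643984005 - 265640*sqrt(939)/6986390403) + 2035340 = 23699464311334116/11643984005 - 265640*sqrt(939)/6986390403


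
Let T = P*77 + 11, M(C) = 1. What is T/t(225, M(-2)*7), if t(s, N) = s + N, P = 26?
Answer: 2013/232 ≈ 8.6767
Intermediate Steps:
T = 2013 (T = 26*77 + 11 = 2002 + 11 = 2013)
t(s, N) = N + s
T/t(225, M(-2)*7) = 2013/(1*7 + 225) = 2013/(7 + 225) = 2013/232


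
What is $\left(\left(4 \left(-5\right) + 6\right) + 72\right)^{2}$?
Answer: $3364$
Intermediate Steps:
$\left(\left(4 \left(-5\right) + 6\right) + 72\right)^{2} = \left(\left(-20 + 6\right) + 72\right)^{2} = \left(-14 + 72\right)^{2} = 58^{2} = 3364$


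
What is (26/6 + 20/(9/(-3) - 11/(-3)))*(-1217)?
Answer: -125351/3 ≈ -41784.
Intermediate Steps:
(26/6 + 20/(9/(-3) - 11/(-3)))*(-1217) = (26*(⅙) + 20/(9*(-⅓) - 11*(-⅓)))*(-1217) = (13/3 + 20/(-3 + 11/3))*(-1217) = (13/3 + 20/(⅔))*(-1217) = (13/3 + 20*(3/2))*(-1217) = (13/3 + 30)*(-1217) = (103/3)*(-1217) = -125351/3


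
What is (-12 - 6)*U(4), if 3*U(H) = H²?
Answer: -96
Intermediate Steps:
U(H) = H²/3
(-12 - 6)*U(4) = (-12 - 6)*((⅓)*4²) = -6*16 = -18*16/3 = -96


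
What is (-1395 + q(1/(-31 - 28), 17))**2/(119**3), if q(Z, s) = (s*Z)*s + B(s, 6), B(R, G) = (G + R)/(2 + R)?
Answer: 2458401349041/2117639890919 ≈ 1.1609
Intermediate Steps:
B(R, G) = (G + R)/(2 + R)
q(Z, s) = Z*s**2 + (6 + s)/(2 + s) (q(Z, s) = (s*Z)*s + (6 + s)/(2 + s) = (Z*s)*s + (6 + s)/(2 + s) = Z*s**2 + (6 + s)/(2 + s))
(-1395 + q(1/(-31 - 28), 17))**2/(119**3) = (-1395 + (6 + 17 + 17**2*(2 + 17)/(-31 - 28))/(2 + 17))**2/(119**3) = (-1395 + (6 + 17 + 289*19/(-59))/19)**2/1685159 = (-1395 + (6 + 17 - 1/59*289*19)/19)**2*(1/1685159) = (-1395 + (6 + 17 - 5491/59)/19)**2*(1/1685159) = (-1395 + (1/19)*(-4134/59))**2*(1/1685159) = (-1395 - 4134/1121)**2*(1/1685159) = (-1567929/1121)**2*(1/1685159) = (2458401349041/1256641)*(1/1685159) = 2458401349041/2117639890919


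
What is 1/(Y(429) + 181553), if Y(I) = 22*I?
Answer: 1/190991 ≈ 5.2359e-6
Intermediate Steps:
1/(Y(429) + 181553) = 1/(22*429 + 181553) = 1/(9438 + 181553) = 1/190991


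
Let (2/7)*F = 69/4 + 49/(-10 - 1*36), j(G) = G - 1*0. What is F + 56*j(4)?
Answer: 51639/184 ≈ 280.65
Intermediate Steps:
j(G) = G (j(G) = G + 0 = G)
F = 10423/184 (F = 7*(69/4 + 49/(-10 - 1*36))/2 = 7*(69*(¼) + 49/(-10 - 36))/2 = 7*(69/4 + 49/(-46))/2 = 7*(69/4 + 49*(-1/46))/2 = 7*(69/4 - 49/46)/2 = (7/2)*(1489/92) = 10423/184 ≈ 56.647)
F + 56*j(4) = 10423/184 + 56*4 = 10423/184 + 224 = 51639/184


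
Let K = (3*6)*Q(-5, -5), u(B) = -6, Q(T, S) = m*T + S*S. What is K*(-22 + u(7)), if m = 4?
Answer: -2520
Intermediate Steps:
Q(T, S) = S² + 4*T (Q(T, S) = 4*T + S*S = 4*T + S² = S² + 4*T)
K = 90 (K = (3*6)*((-5)² + 4*(-5)) = 18*(25 - 20) = 18*5 = 90)
K*(-22 + u(7)) = 90*(-22 - 6) = 90*(-28) = -2520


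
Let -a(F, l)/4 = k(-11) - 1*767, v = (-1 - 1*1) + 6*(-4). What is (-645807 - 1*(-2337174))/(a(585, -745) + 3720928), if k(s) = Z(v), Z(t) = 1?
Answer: 1691367/3723992 ≈ 0.45418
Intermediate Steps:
v = -26 (v = (-1 - 1) - 24 = -2 - 24 = -26)
k(s) = 1
a(F, l) = 3064 (a(F, l) = -4*(1 - 1*767) = -4*(1 - 767) = -4*(-766) = 3064)
(-645807 - 1*(-2337174))/(a(585, -745) + 3720928) = (-645807 - 1*(-2337174))/(3064 + 3720928) = (-645807 + 2337174)/3723992 = 1691367*(1/3723992) = 1691367/3723992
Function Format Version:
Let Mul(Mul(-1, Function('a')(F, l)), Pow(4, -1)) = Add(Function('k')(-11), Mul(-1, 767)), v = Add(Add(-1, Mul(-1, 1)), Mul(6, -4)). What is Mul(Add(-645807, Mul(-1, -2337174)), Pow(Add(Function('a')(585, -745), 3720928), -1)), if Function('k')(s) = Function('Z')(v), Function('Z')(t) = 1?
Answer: Rational(1691367, 3723992) ≈ 0.45418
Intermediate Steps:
v = -26 (v = Add(Add(-1, -1), -24) = Add(-2, -24) = -26)
Function('k')(s) = 1
Function('a')(F, l) = 3064 (Function('a')(F, l) = Mul(-4, Add(1, Mul(-1, 767))) = Mul(-4, Add(1, -767)) = Mul(-4, -766) = 3064)
Mul(Add(-645807, Mul(-1, -2337174)), Pow(Add(Function('a')(585, -745), 3720928), -1)) = Mul(Add(-645807, Mul(-1, -2337174)), Pow(Add(3064, 3720928), -1)) = Mul(Add(-645807, 2337174), Pow(3723992, -1)) = Mul(1691367, Rational(1, 3723992)) = Rational(1691367, 3723992)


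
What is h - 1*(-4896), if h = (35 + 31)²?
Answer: 9252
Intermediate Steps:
h = 4356 (h = 66² = 4356)
h - 1*(-4896) = 4356 - 1*(-4896) = 4356 + 4896 = 9252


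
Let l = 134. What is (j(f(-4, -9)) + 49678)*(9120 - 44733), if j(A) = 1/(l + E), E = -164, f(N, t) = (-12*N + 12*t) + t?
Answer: -17691814269/10 ≈ -1.7692e+9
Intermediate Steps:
f(N, t) = -12*N + 13*t
j(A) = -1/30 (j(A) = 1/(134 - 164) = 1/(-30) = -1/30)
(j(f(-4, -9)) + 49678)*(9120 - 44733) = (-1/30 + 49678)*(9120 - 44733) = (1490339/30)*(-35613) = -17691814269/10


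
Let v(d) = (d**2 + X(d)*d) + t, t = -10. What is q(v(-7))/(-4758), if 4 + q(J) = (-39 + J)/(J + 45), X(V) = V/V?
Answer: 15/17446 ≈ 0.00085980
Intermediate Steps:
X(V) = 1
v(d) = -10 + d + d**2 (v(d) = (d**2 + 1*d) - 10 = (d**2 + d) - 10 = (d + d**2) - 10 = -10 + d + d**2)
q(J) = -4 + (-39 + J)/(45 + J) (q(J) = -4 + (-39 + J)/(J + 45) = -4 + (-39 + J)/(45 + J))
q(v(-7))/(-4758) = (3*(-73 - (-10 - 7 + (-7)**2))/(45 + (-10 - 7 + (-7)**2)))/(-4758) = (3*(-73 - (-10 - 7 + 49))/(45 + (-10 - 7 + 49)))*(-1/4758) = (3*(-73 - 1*32)/(45 + 32))*(-1/4758) = (3*(-73 - 32)/77)*(-1/4758) = (3*(1/77)*(-105))*(-1/4758) = -45/11*(-1/4758) = 15/17446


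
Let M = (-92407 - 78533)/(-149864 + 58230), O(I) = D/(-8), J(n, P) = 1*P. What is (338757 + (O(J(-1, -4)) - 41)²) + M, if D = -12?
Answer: 62369603653/183268 ≈ 3.4032e+5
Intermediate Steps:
J(n, P) = P
O(I) = 3/2 (O(I) = -12/(-8) = -12*(-⅛) = 3/2)
M = 85470/45817 (M = -170940/(-91634) = -170940*(-1/91634) = 85470/45817 ≈ 1.8655)
(338757 + (O(J(-1, -4)) - 41)²) + M = (338757 + (3/2 - 41)²) + 85470/45817 = (338757 + (-79/2)²) + 85470/45817 = (338757 + 6241/4) + 85470/45817 = 1361269/4 + 85470/45817 = 62369603653/183268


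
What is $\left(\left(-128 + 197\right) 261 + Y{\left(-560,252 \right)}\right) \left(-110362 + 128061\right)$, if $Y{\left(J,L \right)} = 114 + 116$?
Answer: $322812061$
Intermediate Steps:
$Y{\left(J,L \right)} = 230$
$\left(\left(-128 + 197\right) 261 + Y{\left(-560,252 \right)}\right) \left(-110362 + 128061\right) = \left(\left(-128 + 197\right) 261 + 230\right) \left(-110362 + 128061\right) = \left(69 \cdot 261 + 230\right) 17699 = \left(18009 + 230\right) 17699 = 18239 \cdot 17699 = 322812061$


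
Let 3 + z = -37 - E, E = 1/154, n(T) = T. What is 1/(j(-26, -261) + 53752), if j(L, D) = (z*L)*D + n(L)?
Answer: -77/16767371 ≈ -4.5922e-6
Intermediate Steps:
E = 1/154 ≈ 0.0064935
z = -6161/154 (z = -3 + (-37 - 1*1/154) = -3 + (-37 - 1/154) = -3 - 5699/154 = -6161/154 ≈ -40.006)
j(L, D) = L - 6161*D*L/154 (j(L, D) = (-6161*L/154)*D + L = -6161*D*L/154 + L = L - 6161*D*L/154)
1/(j(-26, -261) + 53752) = 1/((1/154)*(-26)*(154 - 6161*(-261)) + 53752) = 1/((1/154)*(-26)*(154 + 1608021) + 53752) = 1/((1/154)*(-26)*1608175 + 53752) = 1/(-20906275/77 + 53752) = 1/(-16767371/77) = -77/16767371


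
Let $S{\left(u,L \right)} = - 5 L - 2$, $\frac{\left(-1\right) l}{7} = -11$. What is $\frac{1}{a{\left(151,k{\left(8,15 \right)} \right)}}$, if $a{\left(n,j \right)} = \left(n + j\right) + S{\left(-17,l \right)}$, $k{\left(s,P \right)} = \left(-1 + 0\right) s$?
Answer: $- \frac{1}{244} \approx -0.0040984$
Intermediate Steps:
$k{\left(s,P \right)} = - s$
$l = 77$ ($l = \left(-7\right) \left(-11\right) = 77$)
$S{\left(u,L \right)} = -2 - 5 L$
$a{\left(n,j \right)} = -387 + j + n$ ($a{\left(n,j \right)} = \left(n + j\right) - 387 = \left(j + n\right) - 387 = -387 + j + n$)
$\frac{1}{a{\left(151,k{\left(8,15 \right)} \right)}} = \frac{1}{-387 - 8 + 151} = \frac{1}{-244} = - \frac{1}{244}$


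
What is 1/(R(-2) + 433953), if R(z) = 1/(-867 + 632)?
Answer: 235/101978954 ≈ 2.3044e-6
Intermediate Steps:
R(z) = -1/235 (R(z) = 1/(-235) = -1/235)
1/(R(-2) + 433953) = 1/(-1/235 + 433953) = 1/(101978954/235) = 235/101978954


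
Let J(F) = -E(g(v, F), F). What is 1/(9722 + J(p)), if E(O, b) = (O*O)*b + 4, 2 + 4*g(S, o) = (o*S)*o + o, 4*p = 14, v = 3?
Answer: 512/4811753 ≈ 0.00010641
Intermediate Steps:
p = 7/2 (p = (1/4)*14 = 7/2 ≈ 3.5000)
g(S, o) = -1/2 + o/4 + S*o**2/4 (g(S, o) = -1/2 + ((o*S)*o + o)/4 = -1/2 + ((S*o)*o + o)/4 = -1/2 + (S*o**2 + o)/4 = -1/2 + (o + S*o**2)/4 = -1/2 + (o/4 + S*o**2/4) = -1/2 + o/4 + S*o**2/4)
E(O, b) = 4 + b*O**2 (E(O, b) = O**2*b + 4 = b*O**2 + 4 = 4 + b*O**2)
J(F) = -4 - F*(-1/2 + F/4 + 3*F**2/4)**2 (J(F) = -(4 + F*(-1/2 + F/4 + (1/4)*3*F**2)**2) = -(4 + F*(-1/2 + F/4 + 3*F**2/4)**2) = -4 - F*(-1/2 + F/4 + 3*F**2/4)**2)
1/(9722 + J(p)) = 1/(9722 + (-4 - 1/16*7/2*(-2 + 7/2 + 3*(7/2)**2)**2)) = 1/(9722 + (-4 - 1/16*7/2*(-2 + 7/2 + 3*(49/4))**2)) = 1/(9722 + (-4 - 1/16*7/2*(-2 + 7/2 + 147/4)**2)) = 1/(9722 + (-4 - 1/16*7/2*(153/4)**2)) = 1/(9722 + (-4 - 1/16*7/2*23409/16)) = 1/(9722 + (-4 - 163863/512)) = 1/(9722 - 165911/512) = 1/(4811753/512) = 512/4811753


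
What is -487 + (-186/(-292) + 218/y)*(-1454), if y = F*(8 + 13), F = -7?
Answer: 7974142/10731 ≈ 743.09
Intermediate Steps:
y = -147 (y = -7*(8 + 13) = -7*21 = -147)
-487 + (-186/(-292) + 218/y)*(-1454) = -487 + (-186/(-292) + 218/(-147))*(-1454) = -487 + (-186*(-1/292) + 218*(-1/147))*(-1454) = -487 + (93/146 - 218/147)*(-1454) = -487 - 18157/21462*(-1454) = -487 + 13200139/10731 = 7974142/10731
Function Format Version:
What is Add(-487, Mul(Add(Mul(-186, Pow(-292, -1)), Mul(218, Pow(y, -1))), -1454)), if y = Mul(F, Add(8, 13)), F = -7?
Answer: Rational(7974142, 10731) ≈ 743.09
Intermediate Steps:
y = -147 (y = Mul(-7, Add(8, 13)) = Mul(-7, 21) = -147)
Add(-487, Mul(Add(Mul(-186, Pow(-292, -1)), Mul(218, Pow(y, -1))), -1454)) = Add(-487, Mul(Add(Mul(-186, Pow(-292, -1)), Mul(218, Pow(-147, -1))), -1454)) = Add(-487, Mul(Add(Mul(-186, Rational(-1, 292)), Mul(218, Rational(-1, 147))), -1454)) = Add(-487, Mul(Add(Rational(93, 146), Rational(-218, 147)), -1454)) = Add(-487, Mul(Rational(-18157, 21462), -1454)) = Add(-487, Rational(13200139, 10731)) = Rational(7974142, 10731)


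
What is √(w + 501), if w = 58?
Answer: √559 ≈ 23.643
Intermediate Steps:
√(w + 501) = √(58 + 501) = √559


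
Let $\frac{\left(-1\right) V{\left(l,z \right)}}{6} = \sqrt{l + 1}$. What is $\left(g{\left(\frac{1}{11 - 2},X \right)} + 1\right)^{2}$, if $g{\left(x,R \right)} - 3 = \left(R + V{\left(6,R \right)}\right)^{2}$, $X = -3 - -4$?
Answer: $67057 - 6168 \sqrt{7} \approx 50738.0$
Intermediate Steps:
$X = 1$ ($X = -3 + 4 = 1$)
$V{\left(l,z \right)} = - 6 \sqrt{1 + l}$ ($V{\left(l,z \right)} = - 6 \sqrt{l + 1} = - 6 \sqrt{1 + l}$)
$g{\left(x,R \right)} = 3 + \left(R - 6 \sqrt{7}\right)^{2}$ ($g{\left(x,R \right)} = 3 + \left(R - 6 \sqrt{1 + 6}\right)^{2} = 3 + \left(R - 6 \sqrt{7}\right)^{2}$)
$\left(g{\left(\frac{1}{11 - 2},X \right)} + 1\right)^{2} = \left(\left(3 + \left(1 - 6 \sqrt{7}\right)^{2}\right) + 1\right)^{2} = \left(4 + \left(1 - 6 \sqrt{7}\right)^{2}\right)^{2}$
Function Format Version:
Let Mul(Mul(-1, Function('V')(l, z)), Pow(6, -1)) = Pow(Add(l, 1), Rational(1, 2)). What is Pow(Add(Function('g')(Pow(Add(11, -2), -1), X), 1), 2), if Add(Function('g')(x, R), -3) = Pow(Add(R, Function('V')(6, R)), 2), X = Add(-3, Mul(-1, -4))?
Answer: Add(67057, Mul(-6168, Pow(7, Rational(1, 2)))) ≈ 50738.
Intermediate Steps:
X = 1 (X = Add(-3, 4) = 1)
Function('V')(l, z) = Mul(-6, Pow(Add(1, l), Rational(1, 2))) (Function('V')(l, z) = Mul(-6, Pow(Add(l, 1), Rational(1, 2))) = Mul(-6, Pow(Add(1, l), Rational(1, 2))))
Function('g')(x, R) = Add(3, Pow(Add(R, Mul(-6, Pow(7, Rational(1, 2)))), 2)) (Function('g')(x, R) = Add(3, Pow(Add(R, Mul(-6, Pow(Add(1, 6), Rational(1, 2)))), 2)) = Add(3, Pow(Add(R, Mul(-6, Pow(7, Rational(1, 2)))), 2)))
Pow(Add(Function('g')(Pow(Add(11, -2), -1), X), 1), 2) = Pow(Add(Add(3, Pow(Add(1, Mul(-6, Pow(7, Rational(1, 2)))), 2)), 1), 2) = Pow(Add(4, Pow(Add(1, Mul(-6, Pow(7, Rational(1, 2)))), 2)), 2)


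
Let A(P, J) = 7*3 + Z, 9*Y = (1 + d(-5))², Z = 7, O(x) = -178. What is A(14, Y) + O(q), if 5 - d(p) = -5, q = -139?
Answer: -150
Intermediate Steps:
d(p) = 10 (d(p) = 5 - 1*(-5) = 5 + 5 = 10)
Y = 121/9 (Y = (1 + 10)²/9 = (⅑)*11² = (⅑)*121 = 121/9 ≈ 13.444)
A(P, J) = 28 (A(P, J) = 7*3 + 7 = 21 + 7 = 28)
A(14, Y) + O(q) = 28 - 178 = -150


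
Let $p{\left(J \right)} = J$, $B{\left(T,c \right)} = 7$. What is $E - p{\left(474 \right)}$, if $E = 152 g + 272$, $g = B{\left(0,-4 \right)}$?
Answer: $862$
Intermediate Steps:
$g = 7$
$E = 1336$ ($E = 152 \cdot 7 + 272 = 1064 + 272 = 1336$)
$E - p{\left(474 \right)} = 1336 - 474 = 862$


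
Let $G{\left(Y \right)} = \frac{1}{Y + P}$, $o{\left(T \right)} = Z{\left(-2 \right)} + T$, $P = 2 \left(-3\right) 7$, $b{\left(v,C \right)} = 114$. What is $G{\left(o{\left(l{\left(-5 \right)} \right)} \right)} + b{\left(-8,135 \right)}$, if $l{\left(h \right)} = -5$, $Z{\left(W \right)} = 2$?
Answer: $\frac{5129}{45} \approx 113.98$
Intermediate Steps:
$P = -42$ ($P = \left(-6\right) 7 = -42$)
$o{\left(T \right)} = 2 + T$
$G{\left(Y \right)} = \frac{1}{-42 + Y}$ ($G{\left(Y \right)} = \frac{1}{Y - 42} = \frac{1}{-42 + Y}$)
$G{\left(o{\left(l{\left(-5 \right)} \right)} \right)} + b{\left(-8,135 \right)} = \frac{1}{-42 + \left(2 - 5\right)} + 114 = \frac{1}{-42 - 3} + 114 = \frac{1}{-45} + 114 = - \frac{1}{45} + 114 = \frac{5129}{45}$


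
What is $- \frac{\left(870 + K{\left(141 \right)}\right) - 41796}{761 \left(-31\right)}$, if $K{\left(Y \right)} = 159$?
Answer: $- \frac{40767}{23591} \approx -1.7281$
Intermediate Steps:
$- \frac{\left(870 + K{\left(141 \right)}\right) - 41796}{761 \left(-31\right)} = - \frac{\left(870 + 159\right) - 41796}{761 \left(-31\right)} = - \frac{1029 - 41796}{-23591} = - \frac{\left(-40767\right) \left(-1\right)}{23591} = \left(-1\right) \frac{40767}{23591} = - \frac{40767}{23591}$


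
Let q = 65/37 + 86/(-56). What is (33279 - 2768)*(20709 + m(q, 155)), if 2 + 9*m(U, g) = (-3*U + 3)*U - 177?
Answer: 6097636048708711/9659664 ≈ 6.3125e+8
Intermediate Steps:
q = 229/1036 (q = 65*(1/37) + 86*(-1/56) = 65/37 - 43/28 = 229/1036 ≈ 0.22104)
m(U, g) = -179/9 + U*(3 - 3*U)/9 (m(U, g) = -2/9 + ((-3*U + 3)*U - 177)/9 = -2/9 + ((3 - 3*U)*U - 177)/9 = -2/9 + (U*(3 - 3*U) - 177)/9 = -2/9 + (-177 + U*(3 - 3*U))/9 = -2/9 + (-59/3 + U*(3 - 3*U)/9) = -179/9 + U*(3 - 3*U)/9)
(33279 - 2768)*(20709 + m(q, 155)) = (33279 - 2768)*(20709 + (-179/9 - (229/1036)²/3 + (⅓)*(229/1036))) = 30511*(20709 + (-179/9 - ⅓*52441/1073296 + 229/3108)) = 30511*(20709 + (-179/9 - 52441/3219888 + 229/3108)) = 30511*(20709 - 191565575/9659664) = 30511*(199850416201/9659664) = 6097636048708711/9659664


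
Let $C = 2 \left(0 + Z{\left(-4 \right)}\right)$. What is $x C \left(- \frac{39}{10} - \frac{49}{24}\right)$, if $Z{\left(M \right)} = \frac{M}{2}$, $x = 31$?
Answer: $\frac{22103}{30} \approx 736.77$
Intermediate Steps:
$Z{\left(M \right)} = \frac{M}{2}$ ($Z{\left(M \right)} = M \frac{1}{2} = \frac{M}{2}$)
$C = -4$ ($C = 2 \left(0 + \frac{1}{2} \left(-4\right)\right) = 2 \left(0 - 2\right) = 2 \left(-2\right) = -4$)
$x C \left(- \frac{39}{10} - \frac{49}{24}\right) = 31 \left(-4\right) \left(- \frac{39}{10} - \frac{49}{24}\right) = - 124 \left(\left(-39\right) \frac{1}{10} - \frac{49}{24}\right) = - 124 \left(- \frac{39}{10} - \frac{49}{24}\right) = \left(-124\right) \left(- \frac{713}{120}\right) = \frac{22103}{30}$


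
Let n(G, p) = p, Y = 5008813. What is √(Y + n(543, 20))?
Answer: 3*√556537 ≈ 2238.0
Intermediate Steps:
√(Y + n(543, 20)) = √(5008813 + 20) = √5008833 = 3*√556537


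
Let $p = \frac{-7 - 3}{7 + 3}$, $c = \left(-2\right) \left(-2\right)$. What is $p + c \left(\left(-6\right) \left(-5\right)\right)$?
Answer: $119$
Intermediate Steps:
$c = 4$
$p = -1$ ($p = - \frac{10}{10} = \left(-10\right) \frac{1}{10} = -1$)
$p + c \left(\left(-6\right) \left(-5\right)\right) = -1 + 4 \left(\left(-6\right) \left(-5\right)\right) = -1 + 4 \cdot 30 = -1 + 120 = 119$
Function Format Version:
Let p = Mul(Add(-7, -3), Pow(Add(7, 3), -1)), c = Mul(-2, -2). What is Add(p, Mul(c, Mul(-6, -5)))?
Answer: 119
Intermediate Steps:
c = 4
p = -1 (p = Mul(-10, Pow(10, -1)) = Mul(-10, Rational(1, 10)) = -1)
Add(p, Mul(c, Mul(-6, -5))) = Add(-1, Mul(4, Mul(-6, -5))) = Add(-1, Mul(4, 30)) = Add(-1, 120) = 119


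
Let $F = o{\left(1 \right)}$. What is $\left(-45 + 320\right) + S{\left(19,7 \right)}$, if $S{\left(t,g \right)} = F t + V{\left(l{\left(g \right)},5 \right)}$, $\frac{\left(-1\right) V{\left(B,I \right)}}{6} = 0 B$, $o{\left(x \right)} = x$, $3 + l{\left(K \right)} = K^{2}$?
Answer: $294$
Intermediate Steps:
$l{\left(K \right)} = -3 + K^{2}$
$V{\left(B,I \right)} = 0$ ($V{\left(B,I \right)} = - 6 \cdot 0 B = \left(-6\right) 0 = 0$)
$F = 1$
$S{\left(t,g \right)} = t$ ($S{\left(t,g \right)} = 1 t + 0 = t + 0 = t$)
$\left(-45 + 320\right) + S{\left(19,7 \right)} = \left(-45 + 320\right) + 19 = 275 + 19 = 294$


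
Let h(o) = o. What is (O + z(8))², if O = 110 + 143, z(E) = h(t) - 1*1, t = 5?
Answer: 66049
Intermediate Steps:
z(E) = 4 (z(E) = 5 - 1*1 = 5 - 1 = 4)
O = 253
(O + z(8))² = (253 + 4)² = 257² = 66049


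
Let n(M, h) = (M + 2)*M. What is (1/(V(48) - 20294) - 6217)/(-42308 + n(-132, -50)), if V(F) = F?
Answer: 125869383/509146408 ≈ 0.24722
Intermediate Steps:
n(M, h) = M*(2 + M) (n(M, h) = (2 + M)*M = M*(2 + M))
(1/(V(48) - 20294) - 6217)/(-42308 + n(-132, -50)) = (1/(48 - 20294) - 6217)/(-42308 - 132*(2 - 132)) = (1/(-20246) - 6217)/(-42308 - 132*(-130)) = (-1/20246 - 6217)/(-42308 + 17160) = -125869383/20246/(-25148) = -125869383/20246*(-1/25148) = 125869383/509146408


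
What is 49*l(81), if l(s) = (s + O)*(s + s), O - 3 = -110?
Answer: -206388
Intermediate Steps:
O = -107 (O = 3 - 110 = -107)
l(s) = 2*s*(-107 + s) (l(s) = (s - 107)*(s + s) = (-107 + s)*(2*s) = 2*s*(-107 + s))
49*l(81) = 49*(2*81*(-107 + 81)) = 49*(2*81*(-26)) = 49*(-4212) = -206388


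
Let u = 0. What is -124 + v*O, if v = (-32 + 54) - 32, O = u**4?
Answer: -124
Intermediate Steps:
O = 0 (O = 0**4 = 0)
v = -10 (v = 22 - 32 = -10)
-124 + v*O = -124 - 10*0 = -124 + 0 = -124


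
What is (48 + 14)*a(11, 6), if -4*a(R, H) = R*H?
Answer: -1023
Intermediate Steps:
a(R, H) = -H*R/4 (a(R, H) = -R*H/4 = -H*R/4)
(48 + 14)*a(11, 6) = (48 + 14)*(-¼*6*11) = 62*(-33/2) = -1023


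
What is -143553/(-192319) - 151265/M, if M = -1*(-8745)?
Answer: -5567152510/336365931 ≈ -16.551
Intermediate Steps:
M = 8745
-143553/(-192319) - 151265/M = -143553/(-192319) - 151265/8745 = -143553*(-1/192319) - 151265*1/8745 = 143553/192319 - 30253/1749 = -5567152510/336365931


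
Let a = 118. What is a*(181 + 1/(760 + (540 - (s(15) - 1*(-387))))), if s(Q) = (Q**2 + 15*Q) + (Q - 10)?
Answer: 4891041/229 ≈ 21358.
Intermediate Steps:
s(Q) = -10 + Q**2 + 16*Q (s(Q) = (Q**2 + 15*Q) + (-10 + Q) = -10 + Q**2 + 16*Q)
a*(181 + 1/(760 + (540 - (s(15) - 1*(-387))))) = 118*(181 + 1/(760 + (540 - ((-10 + 15**2 + 16*15) - 1*(-387))))) = 118*(181 + 1/(760 + (540 - ((-10 + 225 + 240) + 387)))) = 118*(181 + 1/(760 + (540 - (455 + 387)))) = 118*(181 + 1/(760 + (540 - 1*842))) = 118*(181 + 1/(760 + (540 - 842))) = 118*(181 + 1/(760 - 302)) = 118*(181 + 1/458) = 118*(82899/458) = 4891041/229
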